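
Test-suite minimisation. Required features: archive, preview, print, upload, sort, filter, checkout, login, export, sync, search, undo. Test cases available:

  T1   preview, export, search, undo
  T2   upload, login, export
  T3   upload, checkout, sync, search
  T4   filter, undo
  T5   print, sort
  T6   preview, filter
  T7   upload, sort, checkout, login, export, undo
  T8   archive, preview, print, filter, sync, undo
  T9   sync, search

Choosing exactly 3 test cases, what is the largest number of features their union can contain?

Choosing T1, T7, T8 covers {archive, preview, print, upload, sort, filter, checkout, login, export, sync, search, undo} — 12 features.
That is all 12 features.

12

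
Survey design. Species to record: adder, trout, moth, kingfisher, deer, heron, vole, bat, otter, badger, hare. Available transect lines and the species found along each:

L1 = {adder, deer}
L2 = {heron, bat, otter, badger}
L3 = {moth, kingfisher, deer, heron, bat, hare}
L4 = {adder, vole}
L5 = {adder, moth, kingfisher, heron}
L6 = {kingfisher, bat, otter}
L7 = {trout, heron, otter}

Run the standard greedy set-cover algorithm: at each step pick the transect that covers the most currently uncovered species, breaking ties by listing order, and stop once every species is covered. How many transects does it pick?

Pick 1: L3 covers 6 new species (moth, kingfisher, deer, heron, bat, hare).
Pick 2: L2 covers 2 new species (otter, badger).
Pick 3: L4 covers 2 new species (adder, vole).
Pick 4: L7 covers 1 new species (trout).
Greedy uses 4 transects.

4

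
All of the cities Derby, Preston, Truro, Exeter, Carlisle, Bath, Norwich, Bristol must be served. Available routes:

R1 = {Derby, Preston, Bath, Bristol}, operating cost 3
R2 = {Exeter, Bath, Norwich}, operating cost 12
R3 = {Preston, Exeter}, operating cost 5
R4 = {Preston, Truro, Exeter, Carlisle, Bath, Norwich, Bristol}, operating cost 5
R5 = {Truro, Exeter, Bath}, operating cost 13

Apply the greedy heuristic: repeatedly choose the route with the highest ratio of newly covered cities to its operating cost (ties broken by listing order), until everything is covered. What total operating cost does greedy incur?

8

Pick 1: R4 adds 7 new (Preston, Truro, Exeter, Carlisle, Bath, Norwich, Bristol) at operating cost 5 (ratio 7/5).
Pick 2: R1 adds 1 new (Derby) at operating cost 3 (ratio 1/3).
Greedy total operating cost: 5 + 3 = 8.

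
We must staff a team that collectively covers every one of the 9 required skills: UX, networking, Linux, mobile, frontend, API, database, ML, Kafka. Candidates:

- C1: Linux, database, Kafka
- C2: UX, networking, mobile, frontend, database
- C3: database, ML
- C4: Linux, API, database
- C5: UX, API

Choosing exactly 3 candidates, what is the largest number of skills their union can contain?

Choosing C1, C2, C3 covers {UX, networking, Linux, mobile, frontend, database, ML, Kafka} — 8 skills.
No choice of 3 candidates does better; here API is left uncovered.

8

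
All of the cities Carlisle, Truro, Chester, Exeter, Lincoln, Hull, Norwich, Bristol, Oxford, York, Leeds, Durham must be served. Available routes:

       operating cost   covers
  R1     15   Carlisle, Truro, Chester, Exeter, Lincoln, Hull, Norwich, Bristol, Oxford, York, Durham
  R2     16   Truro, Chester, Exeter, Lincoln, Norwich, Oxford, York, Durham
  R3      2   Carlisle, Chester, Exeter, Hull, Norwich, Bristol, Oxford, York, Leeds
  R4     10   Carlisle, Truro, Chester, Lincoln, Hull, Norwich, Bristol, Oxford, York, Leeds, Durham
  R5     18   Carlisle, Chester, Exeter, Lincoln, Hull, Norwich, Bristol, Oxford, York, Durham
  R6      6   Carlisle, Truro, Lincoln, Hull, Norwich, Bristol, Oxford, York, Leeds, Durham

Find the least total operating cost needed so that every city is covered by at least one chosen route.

8

R3, R6 cover every city at operating cost 2 + 6 = 8.
Any cover uses at least 2 routes; among all covering selections none totals below 8.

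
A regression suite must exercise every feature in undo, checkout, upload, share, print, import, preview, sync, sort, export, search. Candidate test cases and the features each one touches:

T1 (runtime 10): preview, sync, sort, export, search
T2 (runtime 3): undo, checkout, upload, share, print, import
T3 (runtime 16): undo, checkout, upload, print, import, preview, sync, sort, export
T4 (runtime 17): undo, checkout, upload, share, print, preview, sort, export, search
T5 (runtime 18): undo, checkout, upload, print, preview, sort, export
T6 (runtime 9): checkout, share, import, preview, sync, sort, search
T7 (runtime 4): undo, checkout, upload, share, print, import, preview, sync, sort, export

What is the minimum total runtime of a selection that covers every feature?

13

T1, T2 cover every feature at runtime 10 + 3 = 13.
Any cover uses at least 2 test cases; among all covering selections none totals below 13.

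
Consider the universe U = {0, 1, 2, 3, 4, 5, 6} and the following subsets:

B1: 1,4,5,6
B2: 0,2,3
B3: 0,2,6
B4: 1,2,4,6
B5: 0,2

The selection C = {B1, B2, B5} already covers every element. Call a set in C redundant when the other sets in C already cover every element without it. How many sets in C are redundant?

1

Drop B1: 1, 4, 5, 6 uncovered — not redundant.
Drop B2: 3 uncovered — not redundant.
Drop B5: the rest still cover every element — redundant.
1 redundant: B5.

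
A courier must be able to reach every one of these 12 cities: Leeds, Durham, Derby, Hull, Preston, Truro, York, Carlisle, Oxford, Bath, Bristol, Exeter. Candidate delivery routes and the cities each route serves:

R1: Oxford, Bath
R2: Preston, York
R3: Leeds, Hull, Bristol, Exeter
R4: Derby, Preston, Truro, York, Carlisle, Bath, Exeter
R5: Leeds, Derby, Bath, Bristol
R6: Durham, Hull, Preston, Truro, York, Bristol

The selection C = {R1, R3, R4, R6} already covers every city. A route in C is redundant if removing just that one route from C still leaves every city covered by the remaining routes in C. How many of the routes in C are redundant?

0

Drop R1: Oxford uncovered — not redundant.
Drop R3: Leeds uncovered — not redundant.
Drop R4: Derby, Carlisle uncovered — not redundant.
Drop R6: Durham uncovered — not redundant.
None of the routes in C is redundant.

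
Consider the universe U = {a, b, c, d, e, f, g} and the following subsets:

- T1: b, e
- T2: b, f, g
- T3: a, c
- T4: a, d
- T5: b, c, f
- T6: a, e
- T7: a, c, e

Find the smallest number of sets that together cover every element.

T2, T4, T7 together cover {a, b, c, d, e, f, g} — every element.
No 2 of the 7 sets cover everything (all 21 pairs fall short), so 3 is minimum.

3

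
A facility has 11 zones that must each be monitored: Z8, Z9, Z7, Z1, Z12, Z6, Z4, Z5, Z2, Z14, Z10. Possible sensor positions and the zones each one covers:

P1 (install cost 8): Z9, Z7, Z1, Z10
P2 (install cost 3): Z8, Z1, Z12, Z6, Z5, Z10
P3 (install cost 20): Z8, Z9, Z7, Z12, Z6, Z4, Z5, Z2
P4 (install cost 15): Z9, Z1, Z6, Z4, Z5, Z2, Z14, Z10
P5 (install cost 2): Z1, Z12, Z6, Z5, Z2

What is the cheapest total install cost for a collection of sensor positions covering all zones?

P1, P2, P4 cover every zone at install cost 8 + 3 + 15 = 26.
Any cover uses at least 2 sensor positions; among all covering selections none totals below 26.
Greedy by coverage-per-install cost would pick P5, P2, P1, P4 for 28 — worse than the optimum 26.

26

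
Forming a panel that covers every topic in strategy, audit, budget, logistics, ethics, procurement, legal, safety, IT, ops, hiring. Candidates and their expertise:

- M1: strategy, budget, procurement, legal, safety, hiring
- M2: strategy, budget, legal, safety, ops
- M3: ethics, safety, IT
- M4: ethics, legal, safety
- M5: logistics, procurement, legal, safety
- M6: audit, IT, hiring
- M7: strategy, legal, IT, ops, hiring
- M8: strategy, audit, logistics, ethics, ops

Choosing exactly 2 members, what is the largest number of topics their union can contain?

Choosing M1, M8 covers {strategy, audit, budget, logistics, ethics, procurement, legal, safety, ops, hiring} — 10 topics.
No choice of 2 members does better; here IT is left uncovered.

10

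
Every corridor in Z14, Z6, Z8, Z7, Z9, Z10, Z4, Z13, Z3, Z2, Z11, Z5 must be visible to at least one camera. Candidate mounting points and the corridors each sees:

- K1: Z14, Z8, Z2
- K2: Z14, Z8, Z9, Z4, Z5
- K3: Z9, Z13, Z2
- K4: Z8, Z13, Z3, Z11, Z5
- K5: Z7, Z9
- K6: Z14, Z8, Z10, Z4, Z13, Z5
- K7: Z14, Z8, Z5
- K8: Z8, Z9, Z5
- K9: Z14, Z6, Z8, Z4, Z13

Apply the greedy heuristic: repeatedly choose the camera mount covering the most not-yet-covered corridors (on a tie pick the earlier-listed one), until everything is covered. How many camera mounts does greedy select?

Pick 1: K6 covers 6 new corridors (Z14, Z8, Z10, Z4, Z13, Z5).
Pick 2: K3 covers 2 new corridors (Z9, Z2).
Pick 3: K4 covers 2 new corridors (Z3, Z11).
Pick 4: K5 covers 1 new corridors (Z7).
Pick 5: K9 covers 1 new corridors (Z6).
Greedy uses 5 camera mounts.

5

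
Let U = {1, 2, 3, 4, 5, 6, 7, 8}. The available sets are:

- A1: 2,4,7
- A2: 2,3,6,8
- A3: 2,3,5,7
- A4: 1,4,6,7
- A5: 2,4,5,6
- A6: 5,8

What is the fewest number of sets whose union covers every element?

3

A2, A3, A4 together cover {1, 2, 3, 4, 5, 6, 7, 8} — every element.
No 2 of the 6 sets cover everything (all 15 pairs fall short), so 3 is minimum.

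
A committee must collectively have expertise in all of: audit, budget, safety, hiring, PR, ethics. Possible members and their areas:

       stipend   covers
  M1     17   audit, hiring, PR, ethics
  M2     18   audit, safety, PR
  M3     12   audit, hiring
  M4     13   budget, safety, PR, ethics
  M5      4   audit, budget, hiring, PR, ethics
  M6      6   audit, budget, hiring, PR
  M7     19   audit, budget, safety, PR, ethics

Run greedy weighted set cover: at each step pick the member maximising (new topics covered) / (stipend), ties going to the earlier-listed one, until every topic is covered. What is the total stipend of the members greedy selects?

Pick 1: M5 adds 5 new (audit, budget, hiring, PR, ethics) at stipend 4 (ratio 5/4).
Pick 2: M4 adds 1 new (safety) at stipend 13 (ratio 1/13).
Greedy total stipend: 4 + 13 = 17.

17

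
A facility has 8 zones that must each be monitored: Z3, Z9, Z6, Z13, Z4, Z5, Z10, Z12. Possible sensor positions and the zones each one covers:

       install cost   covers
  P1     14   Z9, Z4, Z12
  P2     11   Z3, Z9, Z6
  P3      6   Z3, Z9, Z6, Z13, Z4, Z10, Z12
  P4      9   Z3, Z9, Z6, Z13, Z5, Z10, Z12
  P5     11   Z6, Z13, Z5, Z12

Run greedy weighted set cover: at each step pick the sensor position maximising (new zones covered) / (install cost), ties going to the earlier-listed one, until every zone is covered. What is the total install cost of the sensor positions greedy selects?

Pick 1: P3 adds 7 new (Z3, Z9, Z6, Z13, Z4, Z10, Z12) at install cost 6 (ratio 7/6).
Pick 2: P4 adds 1 new (Z5) at install cost 9 (ratio 1/9).
Greedy total install cost: 6 + 9 = 15.

15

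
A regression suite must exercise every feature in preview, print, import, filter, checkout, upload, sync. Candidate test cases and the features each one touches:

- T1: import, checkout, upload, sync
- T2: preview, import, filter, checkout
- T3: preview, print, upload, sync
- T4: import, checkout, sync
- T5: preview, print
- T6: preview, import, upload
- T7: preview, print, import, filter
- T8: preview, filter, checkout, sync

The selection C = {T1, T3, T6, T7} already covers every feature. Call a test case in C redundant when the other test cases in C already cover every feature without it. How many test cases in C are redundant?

Drop T1: checkout uncovered — not redundant.
Drop T3: the rest still cover every feature — redundant.
Drop T6: the rest still cover every feature — redundant.
Drop T7: filter uncovered — not redundant.
2 redundant: T3, T6.

2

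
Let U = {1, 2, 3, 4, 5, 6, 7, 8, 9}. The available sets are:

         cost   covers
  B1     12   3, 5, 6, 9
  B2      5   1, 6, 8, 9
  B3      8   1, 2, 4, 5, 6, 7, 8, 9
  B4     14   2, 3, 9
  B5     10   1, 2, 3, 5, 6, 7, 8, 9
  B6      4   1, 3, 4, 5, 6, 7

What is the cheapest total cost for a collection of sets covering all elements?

12

B3, B6 cover every element at cost 8 + 4 = 12.
Any cover uses at least 2 sets; among all covering selections none totals below 12.
Greedy by coverage-per-cost would pick B6, B2, B3 for 17 — worse than the optimum 12.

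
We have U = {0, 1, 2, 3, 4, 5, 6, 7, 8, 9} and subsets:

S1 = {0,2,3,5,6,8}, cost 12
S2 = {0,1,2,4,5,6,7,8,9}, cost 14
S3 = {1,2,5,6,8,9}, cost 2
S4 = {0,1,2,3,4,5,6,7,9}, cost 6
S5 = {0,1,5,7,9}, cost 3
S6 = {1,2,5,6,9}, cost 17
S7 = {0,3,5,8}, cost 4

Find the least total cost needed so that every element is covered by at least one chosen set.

8

S3, S4 cover every element at cost 2 + 6 = 8.
Any cover uses at least 2 sets; among all covering selections none totals below 8.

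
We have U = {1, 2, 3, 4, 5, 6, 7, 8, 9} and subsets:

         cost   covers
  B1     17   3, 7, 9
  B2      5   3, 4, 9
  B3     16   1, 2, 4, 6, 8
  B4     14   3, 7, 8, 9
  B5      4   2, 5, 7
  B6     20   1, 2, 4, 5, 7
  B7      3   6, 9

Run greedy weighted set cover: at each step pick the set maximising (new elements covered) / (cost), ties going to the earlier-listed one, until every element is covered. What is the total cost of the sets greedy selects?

28

Pick 1: B5 adds 3 new (2, 5, 7) at cost 4 (ratio 3/4).
Pick 2: B7 adds 2 new (6, 9) at cost 3 (ratio 2/3).
Pick 3: B2 adds 2 new (3, 4) at cost 5 (ratio 2/5).
Pick 4: B3 adds 2 new (1, 8) at cost 16 (ratio 2/16).
Greedy total cost: 4 + 3 + 5 + 16 = 28. (The true optimum is 25, so greedy overshoots here.)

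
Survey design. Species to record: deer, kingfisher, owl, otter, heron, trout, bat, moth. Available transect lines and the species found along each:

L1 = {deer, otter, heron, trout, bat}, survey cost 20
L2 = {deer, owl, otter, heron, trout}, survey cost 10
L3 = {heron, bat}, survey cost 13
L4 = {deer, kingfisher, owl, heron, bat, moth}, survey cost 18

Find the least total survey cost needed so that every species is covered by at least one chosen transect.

L2, L4 cover every species at survey cost 10 + 18 = 28.
Any cover uses at least 2 transects; among all covering selections none totals below 28.

28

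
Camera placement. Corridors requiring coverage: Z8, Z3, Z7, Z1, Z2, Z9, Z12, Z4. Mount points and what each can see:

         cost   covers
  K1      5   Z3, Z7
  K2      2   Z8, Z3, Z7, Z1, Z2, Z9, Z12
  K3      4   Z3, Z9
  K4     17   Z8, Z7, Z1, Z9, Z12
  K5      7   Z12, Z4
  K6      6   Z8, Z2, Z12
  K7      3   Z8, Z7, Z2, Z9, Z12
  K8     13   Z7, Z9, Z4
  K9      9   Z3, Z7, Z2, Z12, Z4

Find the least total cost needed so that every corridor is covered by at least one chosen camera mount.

K2, K5 cover every corridor at cost 2 + 7 = 9.
Any cover uses at least 2 camera mounts; among all covering selections none totals below 9.

9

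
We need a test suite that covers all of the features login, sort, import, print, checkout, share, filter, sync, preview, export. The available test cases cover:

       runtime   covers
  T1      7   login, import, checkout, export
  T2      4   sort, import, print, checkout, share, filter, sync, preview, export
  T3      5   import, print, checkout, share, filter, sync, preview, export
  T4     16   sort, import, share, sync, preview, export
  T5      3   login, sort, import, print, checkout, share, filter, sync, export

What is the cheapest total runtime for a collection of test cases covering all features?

T2, T5 cover every feature at runtime 4 + 3 = 7.
Any cover uses at least 2 test cases; among all covering selections none totals below 7.

7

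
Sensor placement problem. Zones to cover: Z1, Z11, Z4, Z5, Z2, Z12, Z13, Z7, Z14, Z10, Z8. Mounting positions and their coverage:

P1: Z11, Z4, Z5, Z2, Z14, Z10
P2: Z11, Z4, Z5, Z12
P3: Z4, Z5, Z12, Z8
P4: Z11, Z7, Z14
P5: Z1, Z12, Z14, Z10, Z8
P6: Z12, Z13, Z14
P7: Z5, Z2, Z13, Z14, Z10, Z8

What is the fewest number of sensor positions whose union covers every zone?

4

P1, P4, P5, P6 together cover {Z1, Z11, Z4, Z5, Z2, Z12, Z13, Z7, Z14, Z10, Z8} — every zone.
No 3 of the 7 sensor positions cover everything (all 35 triples fall short), so 4 is minimum.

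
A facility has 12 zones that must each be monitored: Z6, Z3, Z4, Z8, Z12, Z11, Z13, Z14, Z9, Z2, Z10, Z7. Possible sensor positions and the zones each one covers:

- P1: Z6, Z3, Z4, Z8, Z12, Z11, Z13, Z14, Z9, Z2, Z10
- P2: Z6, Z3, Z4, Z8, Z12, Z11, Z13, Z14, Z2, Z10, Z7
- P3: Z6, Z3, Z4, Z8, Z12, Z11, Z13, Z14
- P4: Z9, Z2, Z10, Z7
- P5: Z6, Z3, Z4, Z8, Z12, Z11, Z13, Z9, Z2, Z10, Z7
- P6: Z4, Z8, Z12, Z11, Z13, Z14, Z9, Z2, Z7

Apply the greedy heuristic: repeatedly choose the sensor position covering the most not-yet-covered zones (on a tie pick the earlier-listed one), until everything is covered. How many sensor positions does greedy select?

2

Pick 1: P1 covers 11 new zones (Z6, Z3, Z4, Z8, Z12, Z11, Z13, Z14, Z9, Z2, Z10).
Pick 2: P2 covers 1 new zones (Z7).
Greedy uses 2 sensor positions.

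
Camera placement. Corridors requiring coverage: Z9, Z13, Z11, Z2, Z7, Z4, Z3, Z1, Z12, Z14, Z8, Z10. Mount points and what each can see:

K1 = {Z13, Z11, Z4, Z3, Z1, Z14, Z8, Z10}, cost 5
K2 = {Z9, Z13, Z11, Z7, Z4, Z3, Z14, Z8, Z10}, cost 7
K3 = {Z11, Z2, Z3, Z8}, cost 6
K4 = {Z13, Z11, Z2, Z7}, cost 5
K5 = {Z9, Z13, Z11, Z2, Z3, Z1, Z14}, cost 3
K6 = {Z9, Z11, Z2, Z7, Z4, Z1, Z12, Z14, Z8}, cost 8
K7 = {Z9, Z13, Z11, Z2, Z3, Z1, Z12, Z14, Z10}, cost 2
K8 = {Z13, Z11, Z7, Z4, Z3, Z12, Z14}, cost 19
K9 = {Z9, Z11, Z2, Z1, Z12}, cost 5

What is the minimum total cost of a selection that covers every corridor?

K2, K7 cover every corridor at cost 7 + 2 = 9.
Any cover uses at least 2 camera mounts; among all covering selections none totals below 9.

9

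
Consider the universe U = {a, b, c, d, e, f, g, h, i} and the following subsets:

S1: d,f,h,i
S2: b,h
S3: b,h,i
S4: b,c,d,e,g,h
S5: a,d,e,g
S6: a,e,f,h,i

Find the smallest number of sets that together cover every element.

2

S4, S6 together cover {a, b, c, d, e, f, g, h, i} — every element.
No single set contains all 9 elements, so 2 is optimal.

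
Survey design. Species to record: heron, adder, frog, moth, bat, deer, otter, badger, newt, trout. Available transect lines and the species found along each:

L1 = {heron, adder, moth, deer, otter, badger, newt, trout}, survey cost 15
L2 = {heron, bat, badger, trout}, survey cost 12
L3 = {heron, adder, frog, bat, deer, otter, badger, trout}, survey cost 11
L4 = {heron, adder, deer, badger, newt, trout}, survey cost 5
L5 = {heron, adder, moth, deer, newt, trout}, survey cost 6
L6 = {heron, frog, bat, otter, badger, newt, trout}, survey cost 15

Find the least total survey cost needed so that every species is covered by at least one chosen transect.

17

L3, L5 cover every species at survey cost 11 + 6 = 17.
Any cover uses at least 2 transects; among all covering selections none totals below 17.
Greedy by coverage-per-survey cost would pick L4, L3, L5 for 22 — worse than the optimum 17.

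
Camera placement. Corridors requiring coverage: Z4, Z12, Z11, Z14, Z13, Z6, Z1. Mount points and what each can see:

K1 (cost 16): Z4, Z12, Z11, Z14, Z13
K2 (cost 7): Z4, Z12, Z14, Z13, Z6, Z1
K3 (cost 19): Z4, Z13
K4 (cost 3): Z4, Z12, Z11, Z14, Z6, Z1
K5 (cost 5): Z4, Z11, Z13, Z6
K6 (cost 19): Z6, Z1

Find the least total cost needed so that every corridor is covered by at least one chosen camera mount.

8

K4, K5 cover every corridor at cost 3 + 5 = 8.
Any cover uses at least 2 camera mounts; among all covering selections none totals below 8.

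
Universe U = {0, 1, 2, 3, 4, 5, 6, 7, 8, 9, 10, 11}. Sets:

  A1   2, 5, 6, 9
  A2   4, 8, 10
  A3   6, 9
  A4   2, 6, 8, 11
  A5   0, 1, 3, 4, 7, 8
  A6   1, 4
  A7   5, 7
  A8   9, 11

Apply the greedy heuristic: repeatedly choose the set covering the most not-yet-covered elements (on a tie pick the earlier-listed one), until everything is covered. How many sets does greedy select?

Pick 1: A5 covers 6 new elements (0, 1, 3, 4, 7, 8).
Pick 2: A1 covers 4 new elements (2, 5, 6, 9).
Pick 3: A2 covers 1 new elements (10).
Pick 4: A4 covers 1 new elements (11).
Greedy uses 4 sets.

4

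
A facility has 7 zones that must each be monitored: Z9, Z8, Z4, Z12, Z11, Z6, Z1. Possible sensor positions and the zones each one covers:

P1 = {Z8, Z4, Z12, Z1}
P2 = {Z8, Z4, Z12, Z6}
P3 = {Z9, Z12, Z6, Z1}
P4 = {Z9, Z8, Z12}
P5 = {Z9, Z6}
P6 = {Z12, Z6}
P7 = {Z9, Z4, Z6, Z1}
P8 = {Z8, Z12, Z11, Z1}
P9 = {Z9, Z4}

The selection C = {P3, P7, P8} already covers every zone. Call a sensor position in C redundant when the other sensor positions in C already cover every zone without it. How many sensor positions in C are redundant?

1

Drop P3: the rest still cover every zone — redundant.
Drop P7: Z4 uncovered — not redundant.
Drop P8: Z8, Z11 uncovered — not redundant.
1 redundant: P3.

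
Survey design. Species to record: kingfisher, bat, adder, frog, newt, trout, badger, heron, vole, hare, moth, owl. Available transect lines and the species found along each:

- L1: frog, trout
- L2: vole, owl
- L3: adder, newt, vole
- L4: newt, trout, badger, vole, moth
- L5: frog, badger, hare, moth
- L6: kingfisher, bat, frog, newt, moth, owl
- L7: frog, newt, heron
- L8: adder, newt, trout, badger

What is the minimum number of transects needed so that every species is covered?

L1, L3, L5, L6, L7 together cover {kingfisher, bat, adder, frog, newt, trout, badger, heron, vole, hare, moth, owl} — every species.
No 4 of the 8 transects cover everything (all 70 size-4 selections fall short), so 5 is minimum.

5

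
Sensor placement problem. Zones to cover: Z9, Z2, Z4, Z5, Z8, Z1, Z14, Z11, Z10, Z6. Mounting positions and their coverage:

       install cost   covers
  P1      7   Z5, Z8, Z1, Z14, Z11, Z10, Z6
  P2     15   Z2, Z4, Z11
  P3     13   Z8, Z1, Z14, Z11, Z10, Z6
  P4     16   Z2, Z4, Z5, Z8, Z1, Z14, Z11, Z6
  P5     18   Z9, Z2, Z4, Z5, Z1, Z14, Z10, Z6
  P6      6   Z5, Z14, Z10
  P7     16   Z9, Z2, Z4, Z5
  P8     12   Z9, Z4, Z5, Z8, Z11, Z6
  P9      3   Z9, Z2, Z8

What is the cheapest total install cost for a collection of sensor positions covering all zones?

22

P1, P8, P9 cover every zone at install cost 7 + 12 + 3 = 22.
Any cover uses at least 2 sensor positions; among all covering selections none totals below 22.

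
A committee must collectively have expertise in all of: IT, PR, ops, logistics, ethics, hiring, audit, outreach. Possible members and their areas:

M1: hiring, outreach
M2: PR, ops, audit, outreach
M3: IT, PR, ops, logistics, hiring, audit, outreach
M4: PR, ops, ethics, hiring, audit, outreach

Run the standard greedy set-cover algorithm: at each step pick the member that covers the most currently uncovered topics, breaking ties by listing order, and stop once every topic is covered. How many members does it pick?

Pick 1: M3 covers 7 new topics (IT, PR, ops, logistics, hiring, audit, outreach).
Pick 2: M4 covers 1 new topics (ethics).
Greedy uses 2 members.

2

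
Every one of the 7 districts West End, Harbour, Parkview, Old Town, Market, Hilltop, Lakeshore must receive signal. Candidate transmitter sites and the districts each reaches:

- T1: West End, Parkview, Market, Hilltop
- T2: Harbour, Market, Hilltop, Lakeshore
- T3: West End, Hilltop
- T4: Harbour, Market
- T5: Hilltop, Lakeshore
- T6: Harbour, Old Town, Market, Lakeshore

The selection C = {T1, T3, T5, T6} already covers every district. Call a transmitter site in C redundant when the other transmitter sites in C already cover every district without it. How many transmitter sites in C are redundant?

2

Drop T1: Parkview uncovered — not redundant.
Drop T3: the rest still cover every district — redundant.
Drop T5: the rest still cover every district — redundant.
Drop T6: Harbour, Old Town uncovered — not redundant.
2 redundant: T3, T5.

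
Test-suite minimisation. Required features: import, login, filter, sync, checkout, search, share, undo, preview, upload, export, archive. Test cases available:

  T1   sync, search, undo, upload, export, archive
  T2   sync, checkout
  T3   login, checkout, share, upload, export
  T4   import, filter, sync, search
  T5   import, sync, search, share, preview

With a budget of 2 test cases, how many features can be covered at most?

Choosing T1, T3 covers {login, sync, checkout, search, share, undo, upload, export, archive} — 9 features.
No choice of 2 test cases does better; here import, filter, preview are left uncovered.

9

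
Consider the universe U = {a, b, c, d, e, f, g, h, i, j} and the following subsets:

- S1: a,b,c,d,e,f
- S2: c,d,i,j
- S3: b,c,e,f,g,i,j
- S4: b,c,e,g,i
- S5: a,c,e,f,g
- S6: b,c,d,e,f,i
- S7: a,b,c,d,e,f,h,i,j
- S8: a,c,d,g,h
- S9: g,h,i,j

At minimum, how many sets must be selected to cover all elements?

2

S1, S9 together cover {a, b, c, d, e, f, g, h, i, j} — every element.
No single set contains all 10 elements, so 2 is optimal.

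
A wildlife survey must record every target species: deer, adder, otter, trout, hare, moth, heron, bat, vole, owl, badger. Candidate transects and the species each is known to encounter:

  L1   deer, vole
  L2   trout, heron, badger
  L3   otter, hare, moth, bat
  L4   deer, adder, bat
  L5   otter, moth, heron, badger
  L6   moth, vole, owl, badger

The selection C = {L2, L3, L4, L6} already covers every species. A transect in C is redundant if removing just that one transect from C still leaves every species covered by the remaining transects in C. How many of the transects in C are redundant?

Drop L2: trout, heron uncovered — not redundant.
Drop L3: otter, hare uncovered — not redundant.
Drop L4: deer, adder uncovered — not redundant.
Drop L6: vole, owl uncovered — not redundant.
None of the transects in C is redundant.

0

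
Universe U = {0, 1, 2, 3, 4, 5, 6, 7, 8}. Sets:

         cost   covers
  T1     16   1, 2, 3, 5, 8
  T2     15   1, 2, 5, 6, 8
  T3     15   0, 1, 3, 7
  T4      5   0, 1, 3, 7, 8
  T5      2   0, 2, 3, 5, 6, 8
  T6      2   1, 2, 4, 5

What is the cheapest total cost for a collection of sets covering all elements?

T4, T5, T6 cover every element at cost 5 + 2 + 2 = 9.
Any cover uses at least 3 sets; among all covering selections none totals below 9.

9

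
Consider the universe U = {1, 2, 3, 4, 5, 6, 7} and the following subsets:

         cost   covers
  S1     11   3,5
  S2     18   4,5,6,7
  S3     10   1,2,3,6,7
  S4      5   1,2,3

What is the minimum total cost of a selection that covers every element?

23

S2, S4 cover every element at cost 18 + 5 = 23.
Any cover uses at least 2 sets; among all covering selections none totals below 23.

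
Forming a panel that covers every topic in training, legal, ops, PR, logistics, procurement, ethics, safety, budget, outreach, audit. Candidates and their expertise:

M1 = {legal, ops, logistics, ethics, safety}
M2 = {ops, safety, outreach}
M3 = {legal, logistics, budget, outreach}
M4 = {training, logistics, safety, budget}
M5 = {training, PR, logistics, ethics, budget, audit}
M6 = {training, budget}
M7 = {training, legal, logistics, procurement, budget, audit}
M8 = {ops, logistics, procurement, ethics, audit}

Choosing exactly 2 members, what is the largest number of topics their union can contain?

Choosing M1, M5 covers {training, legal, ops, PR, logistics, ethics, safety, budget, audit} — 9 topics.
No choice of 2 members does better; here procurement, outreach are left uncovered.

9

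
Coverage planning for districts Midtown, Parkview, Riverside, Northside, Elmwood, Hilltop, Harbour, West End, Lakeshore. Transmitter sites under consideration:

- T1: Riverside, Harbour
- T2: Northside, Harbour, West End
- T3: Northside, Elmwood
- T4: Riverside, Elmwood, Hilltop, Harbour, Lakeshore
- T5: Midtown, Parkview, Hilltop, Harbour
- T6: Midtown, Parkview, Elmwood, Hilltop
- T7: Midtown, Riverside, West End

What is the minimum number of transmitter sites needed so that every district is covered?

T2, T4, T5 together cover {Midtown, Parkview, Riverside, Northside, Elmwood, Hilltop, Harbour, West End, Lakeshore} — every district.
No 2 of the 7 transmitter sites cover everything (all 21 pairs fall short), so 3 is minimum.

3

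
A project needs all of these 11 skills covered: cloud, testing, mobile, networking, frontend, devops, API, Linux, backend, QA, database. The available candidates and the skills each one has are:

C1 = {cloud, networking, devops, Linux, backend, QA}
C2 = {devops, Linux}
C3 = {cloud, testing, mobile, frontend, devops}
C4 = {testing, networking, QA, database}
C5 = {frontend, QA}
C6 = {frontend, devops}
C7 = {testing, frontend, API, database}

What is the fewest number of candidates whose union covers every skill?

3

C1, C3, C7 together cover {cloud, testing, mobile, networking, frontend, devops, API, Linux, backend, QA, database} — every skill.
No 2 of the 7 candidates cover everything (all 21 pairs fall short), so 3 is minimum.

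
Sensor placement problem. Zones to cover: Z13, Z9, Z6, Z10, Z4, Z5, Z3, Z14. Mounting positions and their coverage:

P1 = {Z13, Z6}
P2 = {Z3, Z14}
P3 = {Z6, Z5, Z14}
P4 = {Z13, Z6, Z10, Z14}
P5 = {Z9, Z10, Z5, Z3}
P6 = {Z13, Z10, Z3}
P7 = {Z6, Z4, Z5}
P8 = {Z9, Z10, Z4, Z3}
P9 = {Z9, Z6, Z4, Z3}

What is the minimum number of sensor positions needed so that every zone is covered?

3

P1, P3, P8 together cover {Z13, Z9, Z6, Z10, Z4, Z5, Z3, Z14} — every zone.
No 2 of the 9 sensor positions cover everything (all 36 pairs fall short), so 3 is minimum.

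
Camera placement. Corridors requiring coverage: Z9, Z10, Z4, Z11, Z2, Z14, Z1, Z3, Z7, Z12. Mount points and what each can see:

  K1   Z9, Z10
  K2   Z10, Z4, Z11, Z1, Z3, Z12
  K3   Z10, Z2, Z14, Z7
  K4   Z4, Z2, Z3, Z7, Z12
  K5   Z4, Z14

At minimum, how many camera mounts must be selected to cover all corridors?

K1, K2, K3 together cover {Z9, Z10, Z4, Z11, Z2, Z14, Z1, Z3, Z7, Z12} — every corridor.
No 2 of the 5 camera mounts cover everything (all 10 pairs fall short), so 3 is minimum.

3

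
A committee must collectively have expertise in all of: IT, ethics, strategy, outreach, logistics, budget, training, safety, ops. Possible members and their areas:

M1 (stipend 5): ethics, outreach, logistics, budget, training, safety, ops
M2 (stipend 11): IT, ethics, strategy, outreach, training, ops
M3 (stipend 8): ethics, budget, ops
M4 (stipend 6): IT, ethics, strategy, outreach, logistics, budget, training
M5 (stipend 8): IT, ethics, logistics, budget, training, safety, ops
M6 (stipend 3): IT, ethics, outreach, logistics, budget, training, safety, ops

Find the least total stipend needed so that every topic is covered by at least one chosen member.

9

M4, M6 cover every topic at stipend 6 + 3 = 9.
Any cover uses at least 2 members; among all covering selections none totals below 9.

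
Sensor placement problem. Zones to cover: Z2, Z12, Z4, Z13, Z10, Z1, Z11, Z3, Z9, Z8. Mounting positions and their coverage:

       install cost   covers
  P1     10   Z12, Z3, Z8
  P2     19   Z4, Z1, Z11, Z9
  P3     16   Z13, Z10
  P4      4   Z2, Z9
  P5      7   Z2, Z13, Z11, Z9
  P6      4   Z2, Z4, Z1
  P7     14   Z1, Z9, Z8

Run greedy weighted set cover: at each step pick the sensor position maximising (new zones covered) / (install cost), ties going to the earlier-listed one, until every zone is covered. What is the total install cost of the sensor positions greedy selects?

37

Pick 1: P6 adds 3 new (Z2, Z4, Z1) at install cost 4 (ratio 3/4).
Pick 2: P5 adds 3 new (Z13, Z11, Z9) at install cost 7 (ratio 3/7).
Pick 3: P1 adds 3 new (Z12, Z3, Z8) at install cost 10 (ratio 3/10).
Pick 4: P3 adds 1 new (Z10) at install cost 16 (ratio 1/16).
Greedy total install cost: 4 + 7 + 10 + 16 = 37.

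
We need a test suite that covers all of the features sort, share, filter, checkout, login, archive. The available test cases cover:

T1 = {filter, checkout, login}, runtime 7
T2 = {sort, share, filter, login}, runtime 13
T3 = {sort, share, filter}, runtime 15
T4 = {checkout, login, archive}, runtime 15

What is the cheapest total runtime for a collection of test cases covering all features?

28

T2, T4 cover every feature at runtime 13 + 15 = 28.
Any cover uses at least 2 test cases; among all covering selections none totals below 28.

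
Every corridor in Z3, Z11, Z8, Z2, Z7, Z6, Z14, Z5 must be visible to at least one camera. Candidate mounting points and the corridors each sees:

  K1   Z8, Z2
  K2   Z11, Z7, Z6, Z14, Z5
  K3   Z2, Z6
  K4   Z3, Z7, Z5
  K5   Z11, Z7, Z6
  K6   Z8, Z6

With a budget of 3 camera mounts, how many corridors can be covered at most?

8

Choosing K1, K2, K4 covers {Z3, Z11, Z8, Z2, Z7, Z6, Z14, Z5} — 8 corridors.
That is all 8 corridors.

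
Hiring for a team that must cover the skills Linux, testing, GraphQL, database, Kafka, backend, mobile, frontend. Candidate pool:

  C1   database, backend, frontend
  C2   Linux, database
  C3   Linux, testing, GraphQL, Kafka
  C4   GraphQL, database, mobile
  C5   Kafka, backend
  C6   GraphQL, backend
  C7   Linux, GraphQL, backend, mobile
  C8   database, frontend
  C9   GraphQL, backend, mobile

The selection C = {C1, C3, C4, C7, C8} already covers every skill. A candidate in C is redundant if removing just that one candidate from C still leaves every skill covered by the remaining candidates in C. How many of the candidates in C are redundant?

Drop C1: the rest still cover every skill — redundant.
Drop C3: testing, Kafka uncovered — not redundant.
Drop C4: the rest still cover every skill — redundant.
Drop C7: the rest still cover every skill — redundant.
Drop C8: the rest still cover every skill — redundant.
4 redundant: C1, C4, C7, C8.

4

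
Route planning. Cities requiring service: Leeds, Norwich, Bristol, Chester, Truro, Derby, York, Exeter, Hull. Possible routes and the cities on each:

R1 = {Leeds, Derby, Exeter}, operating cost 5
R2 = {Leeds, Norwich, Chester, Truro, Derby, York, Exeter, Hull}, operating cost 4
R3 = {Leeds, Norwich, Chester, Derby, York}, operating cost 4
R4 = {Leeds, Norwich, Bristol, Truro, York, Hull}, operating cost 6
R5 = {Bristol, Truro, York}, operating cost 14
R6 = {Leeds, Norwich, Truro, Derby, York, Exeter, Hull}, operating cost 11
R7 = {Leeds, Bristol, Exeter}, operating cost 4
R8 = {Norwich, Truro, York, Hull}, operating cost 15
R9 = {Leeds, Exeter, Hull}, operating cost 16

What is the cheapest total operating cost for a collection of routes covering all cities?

8

R2, R7 cover every city at operating cost 4 + 4 = 8.
Any cover uses at least 2 routes; among all covering selections none totals below 8.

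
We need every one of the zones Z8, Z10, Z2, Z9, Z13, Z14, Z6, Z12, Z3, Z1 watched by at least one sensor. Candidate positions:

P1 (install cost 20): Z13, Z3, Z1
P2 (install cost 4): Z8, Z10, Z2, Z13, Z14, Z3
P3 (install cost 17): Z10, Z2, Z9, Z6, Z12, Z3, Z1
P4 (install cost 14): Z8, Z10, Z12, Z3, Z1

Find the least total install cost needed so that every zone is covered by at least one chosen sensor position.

P2, P3 cover every zone at install cost 4 + 17 = 21.
Any cover uses at least 2 sensor positions; among all covering selections none totals below 21.

21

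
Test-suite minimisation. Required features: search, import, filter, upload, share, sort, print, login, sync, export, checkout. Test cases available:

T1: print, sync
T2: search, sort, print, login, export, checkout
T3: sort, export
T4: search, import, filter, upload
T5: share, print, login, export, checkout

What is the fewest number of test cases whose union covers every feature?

4

T1, T2, T4, T5 together cover {search, import, filter, upload, share, sort, print, login, sync, export, checkout} — every feature.
No 3 of the 5 test cases cover everything (all 10 triples fall short), so 4 is minimum.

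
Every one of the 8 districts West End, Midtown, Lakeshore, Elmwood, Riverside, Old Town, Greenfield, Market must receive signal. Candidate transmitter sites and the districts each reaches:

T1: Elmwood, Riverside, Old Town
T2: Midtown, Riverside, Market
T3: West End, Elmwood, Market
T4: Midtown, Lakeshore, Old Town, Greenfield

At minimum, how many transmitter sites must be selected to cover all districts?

3

T1, T3, T4 together cover {West End, Midtown, Lakeshore, Elmwood, Riverside, Old Town, Greenfield, Market} — every district.
No 2 of the 4 transmitter sites cover everything (all 6 pairs fall short), so 3 is minimum.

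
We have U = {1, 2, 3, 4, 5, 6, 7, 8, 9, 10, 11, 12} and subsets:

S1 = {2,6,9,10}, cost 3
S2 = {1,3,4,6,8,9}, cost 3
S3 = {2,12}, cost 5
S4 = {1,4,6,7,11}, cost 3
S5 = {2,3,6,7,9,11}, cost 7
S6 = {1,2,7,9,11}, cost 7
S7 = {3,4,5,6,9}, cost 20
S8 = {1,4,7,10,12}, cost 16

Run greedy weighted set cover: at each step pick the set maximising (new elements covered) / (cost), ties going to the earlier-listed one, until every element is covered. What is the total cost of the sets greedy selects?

34

Pick 1: S2 adds 6 new (1, 3, 4, 6, 8, 9) at cost 3 (ratio 6/3).
Pick 2: S1 adds 2 new (2, 10) at cost 3 (ratio 2/3).
Pick 3: S4 adds 2 new (7, 11) at cost 3 (ratio 2/3).
Pick 4: S3 adds 1 new (12) at cost 5 (ratio 1/5).
Pick 5: S7 adds 1 new (5) at cost 20 (ratio 1/20).
Greedy total cost: 3 + 3 + 3 + 5 + 20 = 34.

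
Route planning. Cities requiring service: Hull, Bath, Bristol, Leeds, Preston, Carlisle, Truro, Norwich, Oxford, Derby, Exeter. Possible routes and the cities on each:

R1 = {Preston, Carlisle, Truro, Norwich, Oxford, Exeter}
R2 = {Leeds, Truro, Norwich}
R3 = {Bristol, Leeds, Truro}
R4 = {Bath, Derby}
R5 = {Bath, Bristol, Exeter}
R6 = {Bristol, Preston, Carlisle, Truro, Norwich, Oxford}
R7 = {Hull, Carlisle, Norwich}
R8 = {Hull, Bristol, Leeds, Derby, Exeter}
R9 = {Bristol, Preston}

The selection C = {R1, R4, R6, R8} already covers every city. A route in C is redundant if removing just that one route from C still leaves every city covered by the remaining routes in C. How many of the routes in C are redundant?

Drop R1: the rest still cover every city — redundant.
Drop R4: Bath uncovered — not redundant.
Drop R6: the rest still cover every city — redundant.
Drop R8: Hull, Leeds uncovered — not redundant.
2 redundant: R1, R6.

2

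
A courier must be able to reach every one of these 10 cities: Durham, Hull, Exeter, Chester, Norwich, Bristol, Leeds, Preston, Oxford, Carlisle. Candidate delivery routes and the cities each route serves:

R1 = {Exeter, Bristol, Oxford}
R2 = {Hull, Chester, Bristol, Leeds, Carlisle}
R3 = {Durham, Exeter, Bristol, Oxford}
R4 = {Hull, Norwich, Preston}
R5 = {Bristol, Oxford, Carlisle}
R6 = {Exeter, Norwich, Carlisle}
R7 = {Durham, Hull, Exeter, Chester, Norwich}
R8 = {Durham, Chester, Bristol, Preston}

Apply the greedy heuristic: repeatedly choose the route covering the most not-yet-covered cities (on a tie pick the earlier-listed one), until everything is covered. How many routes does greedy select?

3

Pick 1: R2 covers 5 new cities (Hull, Chester, Bristol, Leeds, Carlisle).
Pick 2: R3 covers 3 new cities (Durham, Exeter, Oxford).
Pick 3: R4 covers 2 new cities (Norwich, Preston).
Greedy uses 3 routes.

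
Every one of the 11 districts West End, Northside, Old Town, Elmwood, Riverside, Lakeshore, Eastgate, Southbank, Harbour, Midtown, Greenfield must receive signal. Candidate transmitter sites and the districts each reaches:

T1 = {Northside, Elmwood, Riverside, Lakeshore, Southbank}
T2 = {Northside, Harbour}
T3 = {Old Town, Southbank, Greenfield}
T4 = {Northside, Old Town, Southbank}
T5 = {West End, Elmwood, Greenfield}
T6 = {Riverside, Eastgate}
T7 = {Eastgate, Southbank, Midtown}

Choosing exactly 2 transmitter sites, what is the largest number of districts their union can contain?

Choosing T1, T3 covers {Northside, Old Town, Elmwood, Riverside, Lakeshore, Southbank, Greenfield} — 7 districts.
No choice of 2 transmitter sites does better; here West End, Eastgate, Harbour, Midtown are left uncovered.

7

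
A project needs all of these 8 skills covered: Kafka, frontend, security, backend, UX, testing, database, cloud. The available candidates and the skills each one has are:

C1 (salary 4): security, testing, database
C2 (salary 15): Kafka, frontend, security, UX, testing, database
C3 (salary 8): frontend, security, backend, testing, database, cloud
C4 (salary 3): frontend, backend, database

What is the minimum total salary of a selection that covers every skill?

C2, C3 cover every skill at salary 15 + 8 = 23.
Any cover uses at least 2 candidates; among all covering selections none totals below 23.
Greedy by coverage-per-salary would pick C4, C1, C2, C3 for 30 — worse than the optimum 23.

23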